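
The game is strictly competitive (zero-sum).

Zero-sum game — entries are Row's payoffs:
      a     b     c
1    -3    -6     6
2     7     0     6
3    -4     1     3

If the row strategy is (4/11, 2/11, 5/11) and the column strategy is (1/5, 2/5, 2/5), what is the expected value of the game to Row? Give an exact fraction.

46/55

Against (1/5, 2/5, 2/5), each row's expected payoff is 1: -3/5; 2: 19/5; 3: 4/5.
Taking the (4/11, 2/11, 5/11)-weighted average: (4/11)·(-3/5) + (2/11)·(19/5) + (5/11)·(4/5) = 46/55.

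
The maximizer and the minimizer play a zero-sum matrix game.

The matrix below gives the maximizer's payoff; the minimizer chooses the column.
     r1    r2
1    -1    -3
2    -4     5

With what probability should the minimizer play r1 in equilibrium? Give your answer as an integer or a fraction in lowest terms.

Row minima are -3 and -4, so the maximizer's maximin is -3; column maxima are -1 and 5, so the minimizer's minimax is -1. These differ, so the equilibrium is in mixed strategies.
Let the minimizer play r1 with probability q. The maximizer is indifferent when −q − 3(1−q) = −4q + 5(1−q), giving q = 8/11.

8/11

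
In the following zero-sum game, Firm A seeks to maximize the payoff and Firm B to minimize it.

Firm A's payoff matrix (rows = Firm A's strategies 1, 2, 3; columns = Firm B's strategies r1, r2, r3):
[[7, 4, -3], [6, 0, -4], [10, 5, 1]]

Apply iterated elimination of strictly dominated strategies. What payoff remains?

1

Row 1 is strictly dominated by row 3 (10>7, 5>4, 1>-3); eliminate 1.
Column r1 is strictly dominated by r2 for Firm B (0<6, 5<10); eliminate r1.
Row 2 is strictly dominated by row 3 (5>0, 1>-4); eliminate 2.
Column r2 is strictly dominated by r3 for Firm B (1<5); eliminate r2.
Only (3, r3) remains, with payoff 1.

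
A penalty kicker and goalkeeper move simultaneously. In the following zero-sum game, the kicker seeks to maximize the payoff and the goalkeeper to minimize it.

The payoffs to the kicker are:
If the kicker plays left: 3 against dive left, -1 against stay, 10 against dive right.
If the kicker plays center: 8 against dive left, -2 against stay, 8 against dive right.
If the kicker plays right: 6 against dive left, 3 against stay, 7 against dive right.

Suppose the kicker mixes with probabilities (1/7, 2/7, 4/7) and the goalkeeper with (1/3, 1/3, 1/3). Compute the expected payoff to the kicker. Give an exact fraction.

104/21

Against (1/3, 1/3, 1/3), each row's expected payoff is left: 4; center: 14/3; right: 16/3.
Taking the (1/7, 2/7, 4/7)-weighted average: (1/7)·(4) + (2/7)·(14/3) + (4/7)·(16/3) = 104/21.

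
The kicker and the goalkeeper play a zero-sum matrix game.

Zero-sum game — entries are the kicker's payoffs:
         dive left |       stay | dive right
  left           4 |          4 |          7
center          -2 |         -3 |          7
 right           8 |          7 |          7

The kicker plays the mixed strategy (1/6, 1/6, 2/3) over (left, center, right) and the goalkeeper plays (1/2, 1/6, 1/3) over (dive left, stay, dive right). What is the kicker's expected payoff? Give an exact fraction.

Against (1/2, 1/6, 1/3), each row's expected payoff is left: 5; center: 5/6; right: 15/2.
Taking the (1/6, 1/6, 2/3)-weighted average: (1/6)·(5) + (1/6)·(5/6) + (2/3)·(15/2) = 215/36.

215/36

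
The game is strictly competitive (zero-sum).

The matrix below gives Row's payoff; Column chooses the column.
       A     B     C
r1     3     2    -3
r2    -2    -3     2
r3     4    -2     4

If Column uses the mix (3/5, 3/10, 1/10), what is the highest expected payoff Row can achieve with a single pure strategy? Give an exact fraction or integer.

11/5

r1: (3)·(3/5) + (2)·(3/10) + (-3)·(1/10) = 21/10.
r2: (-2)·(3/5) + (-3)·(3/10) + (2)·(1/10) = -19/10.
r3: (4)·(3/5) + (-2)·(3/10) + (4)·(1/10) = 11/5.
The best pure response is r3 with expected payoff 11/5.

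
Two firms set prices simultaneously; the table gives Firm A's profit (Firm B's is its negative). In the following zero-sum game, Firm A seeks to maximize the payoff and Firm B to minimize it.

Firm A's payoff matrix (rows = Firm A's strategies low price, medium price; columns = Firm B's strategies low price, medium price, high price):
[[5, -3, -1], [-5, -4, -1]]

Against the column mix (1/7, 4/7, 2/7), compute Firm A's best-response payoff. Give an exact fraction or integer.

-9/7

low price: (5)·(1/7) + (-3)·(4/7) + (-1)·(2/7) = -9/7.
medium price: (-5)·(1/7) + (-4)·(4/7) + (-1)·(2/7) = -23/7.
The best pure response is low price with expected payoff -9/7.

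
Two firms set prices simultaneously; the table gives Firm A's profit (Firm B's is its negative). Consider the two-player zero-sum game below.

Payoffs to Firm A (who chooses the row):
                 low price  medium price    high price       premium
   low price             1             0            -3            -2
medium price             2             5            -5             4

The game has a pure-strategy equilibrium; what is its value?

-3

Row minima: -3, -5 → Firm A's maximin is -3.
Column maxima: 2, 5, -3, 4 → Firm B's minimax is -3.
They coincide at (low price, high price), so the value is -3.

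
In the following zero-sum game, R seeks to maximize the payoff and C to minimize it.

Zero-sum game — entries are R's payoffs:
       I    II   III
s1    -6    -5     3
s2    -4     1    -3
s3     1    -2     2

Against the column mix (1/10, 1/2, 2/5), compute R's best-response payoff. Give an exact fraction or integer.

-1/10

s1: (-6)·(1/10) + (-5)·(1/2) + (3)·(2/5) = -19/10.
s2: (-4)·(1/10) + (1)·(1/2) + (-3)·(2/5) = -11/10.
s3: (1)·(1/10) + (-2)·(1/2) + (2)·(2/5) = -1/10.
The best pure response is s3 with expected payoff -1/10.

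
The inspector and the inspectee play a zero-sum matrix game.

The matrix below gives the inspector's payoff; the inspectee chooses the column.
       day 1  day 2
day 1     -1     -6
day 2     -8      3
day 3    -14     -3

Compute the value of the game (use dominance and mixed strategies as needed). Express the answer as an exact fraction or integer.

Row day 3 is strictly dominated by row day 2, so the inspector never plays it.
The remaining 2×2 game on (day 1, day 2) × (day 1, day 2) has no saddle point. Let the inspector play day 1 with probability p; indifference gives −p − 8(1−p) = −6p + 3(1−p), so p = 11/16.
Similarly the inspectee's optimal q on day 1 is 9/16, and the value is -1·(9/16) + (-6)·(7/16) = -51/16.

-51/16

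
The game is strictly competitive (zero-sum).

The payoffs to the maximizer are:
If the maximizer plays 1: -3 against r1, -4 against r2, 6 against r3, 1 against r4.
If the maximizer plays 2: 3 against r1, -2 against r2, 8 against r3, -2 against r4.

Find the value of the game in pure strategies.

Row minima: -4, -2 → the maximizer's maximin is -2.
Column maxima: 3, -2, 8, 1 → the minimizer's minimax is -2.
They coincide at (2, r2), so the value is -2.

-2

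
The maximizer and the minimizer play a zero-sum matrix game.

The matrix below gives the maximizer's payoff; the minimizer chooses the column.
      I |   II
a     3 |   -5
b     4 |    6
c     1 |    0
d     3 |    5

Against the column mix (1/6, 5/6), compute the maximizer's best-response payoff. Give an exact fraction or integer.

a: (3)·(1/6) + (-5)·(5/6) = -11/3.
b: (4)·(1/6) + (6)·(5/6) = 17/3.
c: (1)·(1/6) + (0)·(5/6) = 1/6.
d: (3)·(1/6) + (5)·(5/6) = 14/3.
The best pure response is b with expected payoff 17/3.

17/3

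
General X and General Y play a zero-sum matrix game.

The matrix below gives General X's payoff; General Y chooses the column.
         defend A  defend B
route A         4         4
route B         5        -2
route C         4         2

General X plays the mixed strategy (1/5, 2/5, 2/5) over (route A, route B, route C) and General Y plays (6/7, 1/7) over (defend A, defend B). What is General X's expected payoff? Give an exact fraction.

Against (6/7, 1/7), each row's expected payoff is route A: 4; route B: 4; route C: 26/7.
Taking the (1/5, 2/5, 2/5)-weighted average: (1/5)·(4) + (2/5)·(4) + (2/5)·(26/7) = 136/35.

136/35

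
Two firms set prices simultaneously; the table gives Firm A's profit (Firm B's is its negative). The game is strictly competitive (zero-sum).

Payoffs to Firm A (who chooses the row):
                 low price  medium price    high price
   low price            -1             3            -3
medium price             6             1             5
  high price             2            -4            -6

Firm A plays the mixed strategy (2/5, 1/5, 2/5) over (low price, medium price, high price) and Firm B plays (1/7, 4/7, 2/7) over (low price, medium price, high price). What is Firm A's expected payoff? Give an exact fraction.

-22/35

Against (1/7, 4/7, 2/7), each row's expected payoff is low price: 5/7; medium price: 20/7; high price: -26/7.
Taking the (2/5, 1/5, 2/5)-weighted average: (2/5)·(5/7) + (1/5)·(20/7) + (2/5)·(-26/7) = -22/35.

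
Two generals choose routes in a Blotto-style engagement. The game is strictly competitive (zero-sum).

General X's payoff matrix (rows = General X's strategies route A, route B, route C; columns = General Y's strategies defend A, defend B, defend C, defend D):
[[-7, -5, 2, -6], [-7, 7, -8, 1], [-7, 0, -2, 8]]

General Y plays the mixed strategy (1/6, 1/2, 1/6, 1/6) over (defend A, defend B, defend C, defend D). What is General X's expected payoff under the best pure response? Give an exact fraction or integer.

route A: (-7)·(1/6) + (-5)·(1/2) + (2)·(1/6) + (-6)·(1/6) = -13/3.
route B: (-7)·(1/6) + (7)·(1/2) + (-8)·(1/6) + (1)·(1/6) = 7/6.
route C: (-7)·(1/6) + (0)·(1/2) + (-2)·(1/6) + (8)·(1/6) = -1/6.
The best pure response is route B with expected payoff 7/6.

7/6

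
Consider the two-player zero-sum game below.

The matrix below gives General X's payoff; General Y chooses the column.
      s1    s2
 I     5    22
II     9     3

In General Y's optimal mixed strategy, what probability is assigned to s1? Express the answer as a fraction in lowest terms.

Row minima are 5 and 3, so General X's maximin is 5; column maxima are 9 and 22, so General Y's minimax is 9. These differ, so the equilibrium is in mixed strategies.
Let General Y play s1 with probability q. General X is indifferent when 5q + 22(1−q) = 9q + 3(1−q), giving q = 19/23.

19/23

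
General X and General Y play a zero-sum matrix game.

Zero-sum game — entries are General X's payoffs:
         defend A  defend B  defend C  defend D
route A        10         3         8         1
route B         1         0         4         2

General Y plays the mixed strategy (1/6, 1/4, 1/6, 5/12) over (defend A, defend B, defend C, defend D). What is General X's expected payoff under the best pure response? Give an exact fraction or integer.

route A: (10)·(1/6) + (3)·(1/4) + (8)·(1/6) + (1)·(5/12) = 25/6.
route B: (1)·(1/6) + (0)·(1/4) + (4)·(1/6) + (2)·(5/12) = 5/3.
The best pure response is route A with expected payoff 25/6.

25/6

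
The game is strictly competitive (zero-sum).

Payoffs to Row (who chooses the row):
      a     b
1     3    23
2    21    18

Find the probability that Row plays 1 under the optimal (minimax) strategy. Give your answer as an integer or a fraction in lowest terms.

3/23

Row minima are 3 and 18, so Row's maximin is 18; column maxima are 21 and 23, so Column's minimax is 21. These differ, so the equilibrium is in mixed strategies.
Let Row play 1 with probability p. Column is indifferent when 3p + 21(1−p) = 23p + 18(1−p), giving p = 3/23.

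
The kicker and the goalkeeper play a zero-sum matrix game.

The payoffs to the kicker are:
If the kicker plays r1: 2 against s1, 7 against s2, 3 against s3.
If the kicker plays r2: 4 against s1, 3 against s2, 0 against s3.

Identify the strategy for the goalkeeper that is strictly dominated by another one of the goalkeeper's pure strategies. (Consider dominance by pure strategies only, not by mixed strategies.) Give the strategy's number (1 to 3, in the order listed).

The goalkeeper prefers columns that give the kicker less. Compare s2 with s3: 3 < 7, 0 < 3.
So s3 strictly dominates s2 for the goalkeeper; s2 is strictly dominated.

2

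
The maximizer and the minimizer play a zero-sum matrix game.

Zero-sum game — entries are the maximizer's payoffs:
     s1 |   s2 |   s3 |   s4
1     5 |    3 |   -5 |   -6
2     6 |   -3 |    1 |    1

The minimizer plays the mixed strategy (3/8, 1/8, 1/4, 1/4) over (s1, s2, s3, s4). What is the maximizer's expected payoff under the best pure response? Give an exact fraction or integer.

1: (5)·(3/8) + (3)·(1/8) + (-5)·(1/4) + (-6)·(1/4) = -1/2.
2: (6)·(3/8) + (-3)·(1/8) + (1)·(1/4) + (1)·(1/4) = 19/8.
The best pure response is 2 with expected payoff 19/8.

19/8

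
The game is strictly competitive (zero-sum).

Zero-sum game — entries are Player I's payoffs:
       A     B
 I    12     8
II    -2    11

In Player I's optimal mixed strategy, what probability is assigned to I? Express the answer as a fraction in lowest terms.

Row minima are 8 and -2, so Player I's maximin is 8; column maxima are 12 and 11, so Player II's minimax is 11. These differ, so the equilibrium is in mixed strategies.
Let Player I play I with probability p. Player II is indifferent when 12p − 2(1−p) = 8p + 11(1−p), giving p = 13/17.

13/17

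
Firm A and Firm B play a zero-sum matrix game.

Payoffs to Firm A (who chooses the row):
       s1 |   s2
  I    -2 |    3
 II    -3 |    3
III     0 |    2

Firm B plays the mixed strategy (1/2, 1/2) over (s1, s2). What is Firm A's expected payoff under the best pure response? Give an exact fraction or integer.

1

I: (-2)·(1/2) + (3)·(1/2) = 1/2.
II: (-3)·(1/2) + (3)·(1/2) = 0.
III: (0)·(1/2) + (2)·(1/2) = 1.
The best pure response is III with expected payoff 1.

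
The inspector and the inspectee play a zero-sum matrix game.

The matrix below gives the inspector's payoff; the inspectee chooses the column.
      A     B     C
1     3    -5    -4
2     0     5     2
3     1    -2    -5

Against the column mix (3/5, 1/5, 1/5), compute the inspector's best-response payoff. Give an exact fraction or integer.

7/5

1: (3)·(3/5) + (-5)·(1/5) + (-4)·(1/5) = 0.
2: (0)·(3/5) + (5)·(1/5) + (2)·(1/5) = 7/5.
3: (1)·(3/5) + (-2)·(1/5) + (-5)·(1/5) = -4/5.
The best pure response is 2 with expected payoff 7/5.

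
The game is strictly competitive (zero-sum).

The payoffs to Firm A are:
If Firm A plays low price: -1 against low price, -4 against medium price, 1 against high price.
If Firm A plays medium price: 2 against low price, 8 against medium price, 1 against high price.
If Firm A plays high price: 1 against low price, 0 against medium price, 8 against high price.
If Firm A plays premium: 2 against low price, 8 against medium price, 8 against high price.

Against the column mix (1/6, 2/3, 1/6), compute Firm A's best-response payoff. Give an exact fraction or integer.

low price: (-1)·(1/6) + (-4)·(2/3) + (1)·(1/6) = -8/3.
medium price: (2)·(1/6) + (8)·(2/3) + (1)·(1/6) = 35/6.
high price: (1)·(1/6) + (0)·(2/3) + (8)·(1/6) = 3/2.
premium: (2)·(1/6) + (8)·(2/3) + (8)·(1/6) = 7.
The best pure response is premium with expected payoff 7.

7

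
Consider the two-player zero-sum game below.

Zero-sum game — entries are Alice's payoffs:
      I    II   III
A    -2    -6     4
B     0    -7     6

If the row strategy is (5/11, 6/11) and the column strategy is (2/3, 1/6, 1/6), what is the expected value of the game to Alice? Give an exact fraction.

Against (2/3, 1/6, 1/6), each row's expected payoff is A: -5/3; B: -1/6.
Taking the (5/11, 6/11)-weighted average: (5/11)·(-5/3) + (6/11)·(-1/6) = -28/33.

-28/33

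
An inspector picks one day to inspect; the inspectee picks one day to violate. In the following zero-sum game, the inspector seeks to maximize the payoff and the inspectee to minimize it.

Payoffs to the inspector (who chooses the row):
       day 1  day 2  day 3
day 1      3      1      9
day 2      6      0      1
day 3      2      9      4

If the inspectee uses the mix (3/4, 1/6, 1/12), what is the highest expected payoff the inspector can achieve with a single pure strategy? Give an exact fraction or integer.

55/12

day 1: (3)·(3/4) + (1)·(1/6) + (9)·(1/12) = 19/6.
day 2: (6)·(3/4) + (0)·(1/6) + (1)·(1/12) = 55/12.
day 3: (2)·(3/4) + (9)·(1/6) + (4)·(1/12) = 10/3.
The best pure response is day 2 with expected payoff 55/12.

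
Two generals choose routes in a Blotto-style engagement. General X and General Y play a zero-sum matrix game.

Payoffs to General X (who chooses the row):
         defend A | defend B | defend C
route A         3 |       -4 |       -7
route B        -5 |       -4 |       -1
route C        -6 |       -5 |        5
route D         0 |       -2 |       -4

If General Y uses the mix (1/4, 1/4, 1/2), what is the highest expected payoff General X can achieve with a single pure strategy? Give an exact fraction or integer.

route A: (3)·(1/4) + (-4)·(1/4) + (-7)·(1/2) = -15/4.
route B: (-5)·(1/4) + (-4)·(1/4) + (-1)·(1/2) = -11/4.
route C: (-6)·(1/4) + (-5)·(1/4) + (5)·(1/2) = -1/4.
route D: (0)·(1/4) + (-2)·(1/4) + (-4)·(1/2) = -5/2.
The best pure response is route C with expected payoff -1/4.

-1/4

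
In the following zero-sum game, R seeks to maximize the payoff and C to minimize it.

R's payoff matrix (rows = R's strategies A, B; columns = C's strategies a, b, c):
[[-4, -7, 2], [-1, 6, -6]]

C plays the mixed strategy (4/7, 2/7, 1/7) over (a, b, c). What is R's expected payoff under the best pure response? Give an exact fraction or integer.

2/7

A: (-4)·(4/7) + (-7)·(2/7) + (2)·(1/7) = -4.
B: (-1)·(4/7) + (6)·(2/7) + (-6)·(1/7) = 2/7.
The best pure response is B with expected payoff 2/7.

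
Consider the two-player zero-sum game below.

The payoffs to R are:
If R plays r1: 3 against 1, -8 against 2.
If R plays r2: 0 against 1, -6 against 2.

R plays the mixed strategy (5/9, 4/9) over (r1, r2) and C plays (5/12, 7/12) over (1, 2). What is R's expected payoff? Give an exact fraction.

-373/108

Against (5/12, 7/12), each row's expected payoff is r1: -41/12; r2: -7/2.
Taking the (5/9, 4/9)-weighted average: (5/9)·(-41/12) + (4/9)·(-7/2) = -373/108.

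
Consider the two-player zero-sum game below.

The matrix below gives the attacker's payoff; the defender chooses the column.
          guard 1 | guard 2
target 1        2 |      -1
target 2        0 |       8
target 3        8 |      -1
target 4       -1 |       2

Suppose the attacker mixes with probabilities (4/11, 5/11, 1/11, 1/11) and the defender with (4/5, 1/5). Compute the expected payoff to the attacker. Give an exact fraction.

Against (4/5, 1/5), each row's expected payoff is target 1: 7/5; target 2: 8/5; target 3: 31/5; target 4: -2/5.
Taking the (4/11, 5/11, 1/11, 1/11)-weighted average: (4/11)·(7/5) + (5/11)·(8/5) + (1/11)·(31/5) + (1/11)·(-2/5) = 97/55.

97/55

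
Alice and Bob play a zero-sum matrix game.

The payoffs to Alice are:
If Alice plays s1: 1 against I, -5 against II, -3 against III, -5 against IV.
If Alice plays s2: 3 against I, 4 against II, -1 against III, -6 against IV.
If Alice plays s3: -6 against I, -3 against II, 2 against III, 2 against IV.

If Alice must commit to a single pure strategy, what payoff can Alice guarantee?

The worst-case payoff for each row is s1: -5, s2: -6, s3: -6.
The best of these is -5.

-5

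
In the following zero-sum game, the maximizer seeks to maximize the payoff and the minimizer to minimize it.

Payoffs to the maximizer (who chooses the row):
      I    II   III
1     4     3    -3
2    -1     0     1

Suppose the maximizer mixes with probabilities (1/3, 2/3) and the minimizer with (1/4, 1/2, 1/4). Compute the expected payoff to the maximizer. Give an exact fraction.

Against (1/4, 1/2, 1/4), each row's expected payoff is 1: 7/4; 2: 0.
Taking the (1/3, 2/3)-weighted average: (1/3)·(7/4) + (2/3)·(0) = 7/12.

7/12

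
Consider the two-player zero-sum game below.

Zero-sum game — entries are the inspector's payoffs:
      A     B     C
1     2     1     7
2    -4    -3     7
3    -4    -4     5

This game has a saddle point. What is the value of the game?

Row minima: 1, -4, -4 → the inspector's maximin is 1.
Column maxima: 2, 1, 7 → the inspectee's minimax is 1.
They coincide at (1, B), so the value is 1.

1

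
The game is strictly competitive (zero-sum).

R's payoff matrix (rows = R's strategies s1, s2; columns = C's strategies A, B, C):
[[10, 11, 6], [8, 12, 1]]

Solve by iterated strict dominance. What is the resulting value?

Column A is strictly dominated by C for C (6<10, 1<8); eliminate A.
Column B is strictly dominated by C for C (6<11, 1<12); eliminate B.
Row s2 is strictly dominated by row s1 (6>1); eliminate s2.
Only (s1, C) remains, with payoff 6.

6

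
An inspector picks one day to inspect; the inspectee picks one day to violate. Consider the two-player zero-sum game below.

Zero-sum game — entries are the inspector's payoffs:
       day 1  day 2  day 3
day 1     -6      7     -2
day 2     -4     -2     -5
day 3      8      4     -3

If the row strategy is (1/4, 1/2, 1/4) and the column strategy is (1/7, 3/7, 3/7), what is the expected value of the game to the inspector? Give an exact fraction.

-15/14

Against (1/7, 3/7, 3/7), each row's expected payoff is day 1: 9/7; day 2: -25/7; day 3: 11/7.
Taking the (1/4, 1/2, 1/4)-weighted average: (1/4)·(9/7) + (1/2)·(-25/7) + (1/4)·(11/7) = -15/14.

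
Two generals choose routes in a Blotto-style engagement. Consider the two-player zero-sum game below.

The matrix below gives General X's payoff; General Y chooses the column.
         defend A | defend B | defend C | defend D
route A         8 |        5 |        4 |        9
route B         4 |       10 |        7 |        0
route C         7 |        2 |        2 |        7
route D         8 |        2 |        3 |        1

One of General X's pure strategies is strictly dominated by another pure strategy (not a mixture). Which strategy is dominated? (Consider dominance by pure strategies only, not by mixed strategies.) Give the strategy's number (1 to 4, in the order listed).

Compare route C with route A: 8 > 7, 5 > 2, 4 > 2, 9 > 7.
So route A strictly dominates route C for General X; route C is strictly dominated.

3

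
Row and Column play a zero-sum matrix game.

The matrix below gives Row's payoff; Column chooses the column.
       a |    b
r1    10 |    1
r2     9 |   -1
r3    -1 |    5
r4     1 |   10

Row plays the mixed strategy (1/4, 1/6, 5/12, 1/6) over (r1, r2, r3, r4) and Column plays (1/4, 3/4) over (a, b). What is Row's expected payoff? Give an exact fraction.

Against (1/4, 3/4), each row's expected payoff is r1: 13/4; r2: 3/2; r3: 7/2; r4: 31/4.
Taking the (1/4, 1/6, 5/12, 1/6)-weighted average: (1/4)·(13/4) + (1/6)·(3/2) + (5/12)·(7/2) + (1/6)·(31/4) = 61/16.

61/16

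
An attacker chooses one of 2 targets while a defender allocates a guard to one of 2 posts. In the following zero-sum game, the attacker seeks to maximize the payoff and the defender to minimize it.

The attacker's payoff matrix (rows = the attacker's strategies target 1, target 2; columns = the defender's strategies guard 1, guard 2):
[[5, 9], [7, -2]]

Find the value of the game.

73/13

Row minima are 5 and -2, so the attacker's maximin is 5; column maxima are 7 and 9, so the defender's minimax is 7. These differ, so the equilibrium is in mixed strategies.
Let the attacker play target 1 with probability p. The defender is indifferent when 5p + 7(1−p) = 9p − 2(1−p), giving p = 9/13.
Let the defender play guard 1 with probability q. The attacker is indifferent when 5q + 9(1−q) = 7q − 2(1−q), giving q = 11/13.
The value is 5·(11/13) + (9)·(2/13) = 73/13.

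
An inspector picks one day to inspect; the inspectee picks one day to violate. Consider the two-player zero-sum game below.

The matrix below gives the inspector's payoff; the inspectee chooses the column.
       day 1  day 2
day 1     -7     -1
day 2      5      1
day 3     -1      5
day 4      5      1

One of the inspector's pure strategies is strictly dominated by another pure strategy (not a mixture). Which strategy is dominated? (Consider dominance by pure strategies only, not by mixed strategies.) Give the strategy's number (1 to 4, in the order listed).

1

Compare day 1 with day 2: 5 > -7, 1 > -1.
So day 2 strictly dominates day 1 for the inspector; day 1 is strictly dominated.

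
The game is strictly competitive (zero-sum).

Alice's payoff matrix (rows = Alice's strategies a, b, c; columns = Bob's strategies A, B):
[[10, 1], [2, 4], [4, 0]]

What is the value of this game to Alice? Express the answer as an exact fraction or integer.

Row c is strictly dominated by row a, so Alice never plays it.
The remaining 2×2 game on (a, b) × (A, B) has no saddle point. Let Alice play a with probability p; indifference gives 10p + 2(1−p) = p + 4(1−p), so p = 2/11.
Similarly Bob's optimal q on A is 3/11, and the value is 10·(3/11) + (1)·(8/11) = 38/11.

38/11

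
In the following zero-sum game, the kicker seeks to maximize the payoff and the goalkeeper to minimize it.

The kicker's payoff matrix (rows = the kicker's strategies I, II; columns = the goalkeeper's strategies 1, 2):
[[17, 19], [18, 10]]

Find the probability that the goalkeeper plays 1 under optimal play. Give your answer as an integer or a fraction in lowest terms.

9/10

Row minima are 17 and 10, so the kicker's maximin is 17; column maxima are 18 and 19, so the goalkeeper's minimax is 18. These differ, so the equilibrium is in mixed strategies.
Let the goalkeeper play 1 with probability q. The kicker is indifferent when 17q + 19(1−q) = 18q + 10(1−q), giving q = 9/10.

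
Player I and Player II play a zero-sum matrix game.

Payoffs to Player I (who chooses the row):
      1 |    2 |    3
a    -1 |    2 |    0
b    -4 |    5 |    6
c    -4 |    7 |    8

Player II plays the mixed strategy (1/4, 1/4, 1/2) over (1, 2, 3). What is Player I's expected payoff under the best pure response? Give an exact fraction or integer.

a: (-1)·(1/4) + (2)·(1/4) + (0)·(1/2) = 1/4.
b: (-4)·(1/4) + (5)·(1/4) + (6)·(1/2) = 13/4.
c: (-4)·(1/4) + (7)·(1/4) + (8)·(1/2) = 19/4.
The best pure response is c with expected payoff 19/4.

19/4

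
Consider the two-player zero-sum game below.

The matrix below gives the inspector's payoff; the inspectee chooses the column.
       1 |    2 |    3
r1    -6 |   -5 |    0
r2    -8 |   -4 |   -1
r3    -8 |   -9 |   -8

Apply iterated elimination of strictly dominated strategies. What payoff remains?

Column 3 is strictly dominated by 2 for the inspectee (-5<0, -4<-1, -9<-8); eliminate 3.
Row r3 is strictly dominated by row r1 (-6>-8, -5>-9); eliminate r3.
Column 2 is strictly dominated by 1 for the inspectee (-6<-5, -8<-4); eliminate 2.
Row r2 is strictly dominated by row r1 (-6>-8); eliminate r2.
Only (r1, 1) remains, with payoff -6.

-6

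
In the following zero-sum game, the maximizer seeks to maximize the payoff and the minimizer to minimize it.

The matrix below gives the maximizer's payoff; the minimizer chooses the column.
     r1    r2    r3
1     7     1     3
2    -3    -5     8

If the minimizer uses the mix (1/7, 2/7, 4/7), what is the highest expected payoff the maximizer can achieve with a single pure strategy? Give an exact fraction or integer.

3

1: (7)·(1/7) + (1)·(2/7) + (3)·(4/7) = 3.
2: (-3)·(1/7) + (-5)·(2/7) + (8)·(4/7) = 19/7.
The best pure response is 1 with expected payoff 3.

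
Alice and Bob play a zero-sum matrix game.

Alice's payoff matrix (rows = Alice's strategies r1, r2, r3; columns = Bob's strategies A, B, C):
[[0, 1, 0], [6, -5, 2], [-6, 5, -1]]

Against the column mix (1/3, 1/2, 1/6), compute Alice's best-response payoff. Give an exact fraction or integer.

r1: (0)·(1/3) + (1)·(1/2) + (0)·(1/6) = 1/2.
r2: (6)·(1/3) + (-5)·(1/2) + (2)·(1/6) = -1/6.
r3: (-6)·(1/3) + (5)·(1/2) + (-1)·(1/6) = 1/3.
The best pure response is r1 with expected payoff 1/2.

1/2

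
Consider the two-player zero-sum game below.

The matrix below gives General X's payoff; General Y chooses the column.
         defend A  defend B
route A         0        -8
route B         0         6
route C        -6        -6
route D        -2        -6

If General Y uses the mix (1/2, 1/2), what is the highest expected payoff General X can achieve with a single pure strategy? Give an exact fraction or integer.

3

route A: (0)·(1/2) + (-8)·(1/2) = -4.
route B: (0)·(1/2) + (6)·(1/2) = 3.
route C: (-6)·(1/2) + (-6)·(1/2) = -6.
route D: (-2)·(1/2) + (-6)·(1/2) = -4.
The best pure response is route B with expected payoff 3.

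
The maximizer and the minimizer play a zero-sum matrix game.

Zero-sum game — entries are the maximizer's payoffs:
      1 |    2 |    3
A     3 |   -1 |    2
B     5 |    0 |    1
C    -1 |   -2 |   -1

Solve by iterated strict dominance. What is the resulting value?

0

Row C is strictly dominated by row A (3>-1, -1>-2, 2>-1); eliminate C.
Column 3 is strictly dominated by 2 for the minimizer (-1<2, 0<1); eliminate 3.
Column 1 is strictly dominated by 2 for the minimizer (-1<3, 0<5); eliminate 1.
Row A is strictly dominated by row B (0>-1); eliminate A.
Only (B, 2) remains, with payoff 0.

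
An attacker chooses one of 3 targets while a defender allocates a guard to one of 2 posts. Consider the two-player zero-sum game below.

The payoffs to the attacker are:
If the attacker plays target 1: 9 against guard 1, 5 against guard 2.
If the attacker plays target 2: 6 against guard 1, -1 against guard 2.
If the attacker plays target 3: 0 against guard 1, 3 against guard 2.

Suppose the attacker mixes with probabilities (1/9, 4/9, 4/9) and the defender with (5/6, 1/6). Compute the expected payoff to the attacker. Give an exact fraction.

89/27

Against (5/6, 1/6), each row's expected payoff is target 1: 25/3; target 2: 29/6; target 3: 1/2.
Taking the (1/9, 4/9, 4/9)-weighted average: (1/9)·(25/3) + (4/9)·(29/6) + (4/9)·(1/2) = 89/27.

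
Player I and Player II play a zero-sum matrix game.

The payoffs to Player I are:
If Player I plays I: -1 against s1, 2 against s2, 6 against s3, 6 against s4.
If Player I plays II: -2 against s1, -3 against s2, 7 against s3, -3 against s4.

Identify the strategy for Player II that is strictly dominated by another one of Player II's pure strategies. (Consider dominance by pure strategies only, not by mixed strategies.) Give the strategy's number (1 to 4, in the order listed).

3

Player II prefers columns that give Player I less. Compare s3 with s1: -1 < 6, -2 < 7.
So s1 strictly dominates s3 for Player II; s3 is strictly dominated.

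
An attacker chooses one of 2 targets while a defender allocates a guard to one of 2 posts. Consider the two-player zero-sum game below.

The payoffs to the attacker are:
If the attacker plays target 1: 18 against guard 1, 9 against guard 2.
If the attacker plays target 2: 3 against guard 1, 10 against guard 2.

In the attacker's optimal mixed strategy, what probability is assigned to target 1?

7/16

Row minima are 9 and 3, so the attacker's maximin is 9; column maxima are 18 and 10, so the defender's minimax is 10. These differ, so the equilibrium is in mixed strategies.
Let the attacker play target 1 with probability p. The defender is indifferent when 18p + 3(1−p) = 9p + 10(1−p), giving p = 7/16.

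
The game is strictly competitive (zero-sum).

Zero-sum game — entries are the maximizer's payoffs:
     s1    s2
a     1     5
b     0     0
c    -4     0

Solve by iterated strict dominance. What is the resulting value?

1

Row b is strictly dominated by row a (1>0, 5>0); eliminate b.
Row c is strictly dominated by row a (1>-4, 5>0); eliminate c.
Column s2 is strictly dominated by s1 for the minimizer (1<5); eliminate s2.
Only (a, s1) remains, with payoff 1.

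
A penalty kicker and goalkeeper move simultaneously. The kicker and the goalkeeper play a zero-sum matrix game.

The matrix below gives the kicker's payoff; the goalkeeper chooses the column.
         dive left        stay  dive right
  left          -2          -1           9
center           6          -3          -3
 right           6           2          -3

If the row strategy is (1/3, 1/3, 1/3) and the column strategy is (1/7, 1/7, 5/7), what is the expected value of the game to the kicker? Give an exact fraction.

Against (1/7, 1/7, 5/7), each row's expected payoff is left: 6; center: -12/7; right: -1.
Taking the (1/3, 1/3, 1/3)-weighted average: (1/3)·(6) + (1/3)·(-12/7) + (1/3)·(-1) = 23/21.

23/21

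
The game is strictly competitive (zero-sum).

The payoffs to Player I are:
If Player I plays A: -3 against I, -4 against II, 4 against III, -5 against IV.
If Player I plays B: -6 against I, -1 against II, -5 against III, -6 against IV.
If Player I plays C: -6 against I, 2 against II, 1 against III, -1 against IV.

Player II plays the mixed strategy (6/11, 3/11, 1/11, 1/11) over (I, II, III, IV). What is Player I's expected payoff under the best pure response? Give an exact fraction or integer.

A: (-3)·(6/11) + (-4)·(3/11) + (4)·(1/11) + (-5)·(1/11) = -31/11.
B: (-6)·(6/11) + (-1)·(3/11) + (-5)·(1/11) + (-6)·(1/11) = -50/11.
C: (-6)·(6/11) + (2)·(3/11) + (1)·(1/11) + (-1)·(1/11) = -30/11.
The best pure response is C with expected payoff -30/11.

-30/11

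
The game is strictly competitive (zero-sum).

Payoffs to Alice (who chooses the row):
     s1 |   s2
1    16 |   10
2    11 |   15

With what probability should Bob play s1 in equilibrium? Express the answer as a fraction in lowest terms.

Row minima are 10 and 11, so Alice's maximin is 11; column maxima are 16 and 15, so Bob's minimax is 15. These differ, so the equilibrium is in mixed strategies.
Let Bob play s1 with probability q. Alice is indifferent when 16q + 10(1−q) = 11q + 15(1−q), giving q = 1/2.

1/2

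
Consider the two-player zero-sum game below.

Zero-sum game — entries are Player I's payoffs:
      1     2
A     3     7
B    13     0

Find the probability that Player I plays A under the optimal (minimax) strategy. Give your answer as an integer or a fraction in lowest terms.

Row minima are 3 and 0, so Player I's maximin is 3; column maxima are 13 and 7, so Player II's minimax is 7. These differ, so the equilibrium is in mixed strategies.
Let Player I play A with probability p. Player II is indifferent when 3p + 13(1−p) = 7p, giving p = 13/17.

13/17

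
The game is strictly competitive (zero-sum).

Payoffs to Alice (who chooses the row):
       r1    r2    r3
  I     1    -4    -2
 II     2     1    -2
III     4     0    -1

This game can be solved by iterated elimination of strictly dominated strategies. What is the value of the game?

Column r1 is strictly dominated by r2 for Bob (-4<1, 1<2, 0<4); eliminate r1.
Row I is strictly dominated by row III (0>-4, -1>-2); eliminate I.
Column r2 is strictly dominated by r3 for Bob (-2<1, -1<0); eliminate r2.
Row II is strictly dominated by row III (-1>-2); eliminate II.
Only (III, r3) remains, with payoff -1.

-1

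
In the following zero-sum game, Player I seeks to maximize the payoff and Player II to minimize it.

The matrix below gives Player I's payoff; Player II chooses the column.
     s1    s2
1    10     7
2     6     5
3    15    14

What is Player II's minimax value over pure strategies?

14

The worst case (largest entry) in each column is s1: 15, s2: 14.
The best (smallest) of these is 14.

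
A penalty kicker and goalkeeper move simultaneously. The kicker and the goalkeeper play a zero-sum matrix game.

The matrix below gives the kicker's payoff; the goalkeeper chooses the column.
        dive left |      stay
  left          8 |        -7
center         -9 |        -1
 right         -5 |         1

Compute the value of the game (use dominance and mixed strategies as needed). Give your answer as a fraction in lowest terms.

Row center is strictly dominated by row right, so the kicker never plays it.
The remaining 2×2 game on (left, right) × (dive left, stay) has no saddle point. Let the kicker play left with probability p; indifference gives 8p − 5(1−p) = −7p + (1−p), so p = 2/7.
Similarly the goalkeeper's optimal q on dive left is 8/21, and the value is 8·(8/21) + (-7)·(13/21) = -9/7.

-9/7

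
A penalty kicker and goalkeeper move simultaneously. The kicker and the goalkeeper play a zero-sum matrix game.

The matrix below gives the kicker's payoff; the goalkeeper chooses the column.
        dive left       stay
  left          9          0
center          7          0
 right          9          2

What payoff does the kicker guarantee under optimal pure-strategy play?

Row minima: 0, 0, 2 → the kicker's maximin is 2.
Column maxima: 9, 2 → the goalkeeper's minimax is 2.
They coincide at (right, stay), so the value is 2.

2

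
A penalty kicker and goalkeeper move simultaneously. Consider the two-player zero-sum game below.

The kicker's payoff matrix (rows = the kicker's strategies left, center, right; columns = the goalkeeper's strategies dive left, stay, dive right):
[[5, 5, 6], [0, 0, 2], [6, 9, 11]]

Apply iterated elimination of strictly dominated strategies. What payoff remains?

6

Column dive right is strictly dominated by dive left for the goalkeeper (5<6, 0<2, 6<11); eliminate dive right.
Row center is strictly dominated by row left (5>0, 5>0); eliminate center.
Row left is strictly dominated by row right (6>5, 9>5); eliminate left.
Column stay is strictly dominated by dive left for the goalkeeper (6<9); eliminate stay.
Only (right, dive left) remains, with payoff 6.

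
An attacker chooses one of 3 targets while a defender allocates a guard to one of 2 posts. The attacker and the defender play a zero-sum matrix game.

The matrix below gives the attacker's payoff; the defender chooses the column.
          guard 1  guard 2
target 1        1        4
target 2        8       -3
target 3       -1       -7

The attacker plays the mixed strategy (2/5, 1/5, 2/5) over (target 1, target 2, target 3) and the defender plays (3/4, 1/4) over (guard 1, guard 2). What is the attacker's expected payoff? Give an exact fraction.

3/4

Against (3/4, 1/4), each row's expected payoff is target 1: 7/4; target 2: 21/4; target 3: -5/2.
Taking the (2/5, 1/5, 2/5)-weighted average: (2/5)·(7/4) + (1/5)·(21/4) + (2/5)·(-5/2) = 3/4.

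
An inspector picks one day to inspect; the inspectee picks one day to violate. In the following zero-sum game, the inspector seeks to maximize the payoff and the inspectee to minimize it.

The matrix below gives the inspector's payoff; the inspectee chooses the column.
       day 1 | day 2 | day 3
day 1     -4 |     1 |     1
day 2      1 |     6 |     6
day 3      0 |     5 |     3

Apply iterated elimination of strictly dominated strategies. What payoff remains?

Column day 3 is strictly dominated by day 1 for the inspectee (-4<1, 1<6, 0<3); eliminate day 3.
Row day 3 is strictly dominated by row day 2 (1>0, 6>5); eliminate day 3.
Row day 1 is strictly dominated by row day 2 (1>-4, 6>1); eliminate day 1.
Column day 2 is strictly dominated by day 1 for the inspectee (1<6); eliminate day 2.
Only (day 2, day 1) remains, with payoff 1.

1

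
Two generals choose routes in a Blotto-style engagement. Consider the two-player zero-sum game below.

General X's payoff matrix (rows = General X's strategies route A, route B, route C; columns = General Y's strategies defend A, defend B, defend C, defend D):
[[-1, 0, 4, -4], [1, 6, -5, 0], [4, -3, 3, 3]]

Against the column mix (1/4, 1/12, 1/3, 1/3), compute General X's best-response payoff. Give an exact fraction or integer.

route A: (-1)·(1/4) + (0)·(1/12) + (4)·(1/3) + (-4)·(1/3) = -1/4.
route B: (1)·(1/4) + (6)·(1/12) + (-5)·(1/3) + (0)·(1/3) = -11/12.
route C: (4)·(1/4) + (-3)·(1/12) + (3)·(1/3) + (3)·(1/3) = 11/4.
The best pure response is route C with expected payoff 11/4.

11/4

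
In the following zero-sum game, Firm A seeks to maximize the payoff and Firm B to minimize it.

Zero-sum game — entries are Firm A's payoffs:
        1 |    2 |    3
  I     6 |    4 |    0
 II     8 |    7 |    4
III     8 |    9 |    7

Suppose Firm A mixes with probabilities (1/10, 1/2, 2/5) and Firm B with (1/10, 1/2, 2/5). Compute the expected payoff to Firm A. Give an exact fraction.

Against (1/10, 1/2, 2/5), each row's expected payoff is I: 13/5; II: 59/10; III: 81/10.
Taking the (1/10, 1/2, 2/5)-weighted average: (1/10)·(13/5) + (1/2)·(59/10) + (2/5)·(81/10) = 129/20.

129/20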